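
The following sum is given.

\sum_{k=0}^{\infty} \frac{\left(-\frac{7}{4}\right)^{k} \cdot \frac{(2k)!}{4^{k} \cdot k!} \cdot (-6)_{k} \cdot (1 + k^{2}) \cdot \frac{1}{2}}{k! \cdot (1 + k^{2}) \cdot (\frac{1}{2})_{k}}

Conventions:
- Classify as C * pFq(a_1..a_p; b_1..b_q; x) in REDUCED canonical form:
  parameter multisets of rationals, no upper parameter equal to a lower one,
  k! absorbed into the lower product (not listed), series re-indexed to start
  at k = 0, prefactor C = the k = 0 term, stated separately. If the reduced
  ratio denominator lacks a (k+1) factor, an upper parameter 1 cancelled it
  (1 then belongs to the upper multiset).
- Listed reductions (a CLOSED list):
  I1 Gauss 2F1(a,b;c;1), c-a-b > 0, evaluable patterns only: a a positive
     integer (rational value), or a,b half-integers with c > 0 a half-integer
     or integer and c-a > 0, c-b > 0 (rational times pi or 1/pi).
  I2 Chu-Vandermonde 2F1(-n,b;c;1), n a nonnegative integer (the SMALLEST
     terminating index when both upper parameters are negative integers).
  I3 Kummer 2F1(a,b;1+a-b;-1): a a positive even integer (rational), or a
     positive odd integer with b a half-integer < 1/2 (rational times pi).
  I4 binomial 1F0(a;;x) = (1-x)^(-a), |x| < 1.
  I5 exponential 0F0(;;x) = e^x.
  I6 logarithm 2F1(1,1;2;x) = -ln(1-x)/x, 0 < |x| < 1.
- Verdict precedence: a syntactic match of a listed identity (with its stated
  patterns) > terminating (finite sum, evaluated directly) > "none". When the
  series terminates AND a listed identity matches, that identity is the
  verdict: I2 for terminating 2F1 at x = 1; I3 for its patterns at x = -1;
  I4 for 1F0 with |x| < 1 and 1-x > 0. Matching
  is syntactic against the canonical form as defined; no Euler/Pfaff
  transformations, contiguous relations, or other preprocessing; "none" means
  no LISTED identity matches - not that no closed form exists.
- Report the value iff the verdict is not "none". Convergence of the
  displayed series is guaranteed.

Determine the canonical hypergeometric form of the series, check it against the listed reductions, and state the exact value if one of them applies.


x = -\frac{7}{4} here; the reduced form reads 1F0, upper {-6}, lower {-}, C = \frac{1}{2}. Verdict: terminating. With -6 upstairs the series is a 7-term polynomial sum; evaluated term by term. Value: \frac{1771561}{8192}.

Key observation: x = -\frac{7}{4} and the (2k)!/(4^k k!) block (C = 1/2) is the Pochhammer (1/2)_k.
Term ratio: r(k) = -\frac{7}{4} * (k-6) / [(k+1)] - poly over poly, x = -\frac{7}{4} from leading terms; C = \frac{1}{2} at k = 0.


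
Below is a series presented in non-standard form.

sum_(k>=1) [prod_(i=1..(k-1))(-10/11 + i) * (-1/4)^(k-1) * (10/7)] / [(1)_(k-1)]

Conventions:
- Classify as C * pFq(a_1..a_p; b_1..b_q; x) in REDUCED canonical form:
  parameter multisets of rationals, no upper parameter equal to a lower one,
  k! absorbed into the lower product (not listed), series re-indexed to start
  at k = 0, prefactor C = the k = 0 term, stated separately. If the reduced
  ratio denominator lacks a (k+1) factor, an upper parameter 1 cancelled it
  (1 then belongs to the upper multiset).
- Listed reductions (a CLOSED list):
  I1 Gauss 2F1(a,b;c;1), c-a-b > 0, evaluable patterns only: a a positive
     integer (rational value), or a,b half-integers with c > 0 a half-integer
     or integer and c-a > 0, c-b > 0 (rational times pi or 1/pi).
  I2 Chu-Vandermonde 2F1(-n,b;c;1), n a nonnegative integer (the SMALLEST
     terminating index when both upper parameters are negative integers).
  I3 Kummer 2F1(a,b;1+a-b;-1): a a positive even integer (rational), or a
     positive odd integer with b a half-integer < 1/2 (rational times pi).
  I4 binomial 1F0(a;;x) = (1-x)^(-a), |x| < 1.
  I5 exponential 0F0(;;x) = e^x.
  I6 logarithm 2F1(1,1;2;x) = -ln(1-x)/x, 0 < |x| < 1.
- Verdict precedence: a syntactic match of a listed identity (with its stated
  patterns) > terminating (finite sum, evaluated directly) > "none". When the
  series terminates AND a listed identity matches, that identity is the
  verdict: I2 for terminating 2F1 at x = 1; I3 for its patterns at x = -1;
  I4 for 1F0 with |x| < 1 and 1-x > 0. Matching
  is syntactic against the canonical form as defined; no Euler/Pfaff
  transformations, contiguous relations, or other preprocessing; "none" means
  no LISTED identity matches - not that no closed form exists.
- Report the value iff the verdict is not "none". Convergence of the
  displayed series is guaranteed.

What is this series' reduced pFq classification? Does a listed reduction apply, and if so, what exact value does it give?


Classification (C = 10/7): 1F0 with upper {1/11}, lower {-}, argument x = -1/4. Verdict: the binomial series (I4) matches (the 1F0 binomial series: exponent -1/11, x = -1/4). Hence: (10/7) * (5/4)^(-1/11).

Key step: x = (-1/4) and the running product (C = 10/7, x = -1/4) telescopes to a rising factorial.
Step ratio: r(k) = (-1/4) * (k+1/11) / [(k+1)] - poly over poly, x = (-1/4) from leading terms; C = 10/7 at k = 0.


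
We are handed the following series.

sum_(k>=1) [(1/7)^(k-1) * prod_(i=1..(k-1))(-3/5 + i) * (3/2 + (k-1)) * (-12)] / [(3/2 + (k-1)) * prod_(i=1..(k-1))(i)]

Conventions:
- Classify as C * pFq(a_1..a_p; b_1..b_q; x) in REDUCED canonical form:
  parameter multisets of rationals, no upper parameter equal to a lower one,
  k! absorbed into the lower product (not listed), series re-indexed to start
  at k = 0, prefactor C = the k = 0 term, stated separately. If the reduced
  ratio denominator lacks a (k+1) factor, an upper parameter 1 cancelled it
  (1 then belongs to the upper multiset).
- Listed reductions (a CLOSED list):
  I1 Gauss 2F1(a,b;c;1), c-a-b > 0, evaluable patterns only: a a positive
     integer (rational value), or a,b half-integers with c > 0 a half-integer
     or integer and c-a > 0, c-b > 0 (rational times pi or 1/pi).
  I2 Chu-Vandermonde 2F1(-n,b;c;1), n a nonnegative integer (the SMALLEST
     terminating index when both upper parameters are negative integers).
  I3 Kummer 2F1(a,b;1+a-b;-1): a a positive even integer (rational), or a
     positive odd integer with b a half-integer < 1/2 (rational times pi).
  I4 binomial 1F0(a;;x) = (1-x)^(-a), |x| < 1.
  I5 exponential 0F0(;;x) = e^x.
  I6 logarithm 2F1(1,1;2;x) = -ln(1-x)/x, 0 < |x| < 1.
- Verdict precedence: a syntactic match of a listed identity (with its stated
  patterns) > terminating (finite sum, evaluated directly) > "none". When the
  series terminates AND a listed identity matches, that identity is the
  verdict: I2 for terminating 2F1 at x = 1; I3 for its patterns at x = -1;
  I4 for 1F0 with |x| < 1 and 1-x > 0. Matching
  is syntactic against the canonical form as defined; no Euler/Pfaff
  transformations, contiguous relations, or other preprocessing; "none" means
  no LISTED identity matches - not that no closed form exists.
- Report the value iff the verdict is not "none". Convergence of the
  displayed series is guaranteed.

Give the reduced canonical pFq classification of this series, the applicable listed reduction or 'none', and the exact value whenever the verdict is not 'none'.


Prefactor -12, argument 1/7: 1F0 with upper {2/5} over lower {-}. Verdict: the I4 binomial reduction fires (the 1F0 binomial series: exponent -2/5, x = 1/7). Exact value: (-12) * (6/7)^(-2/5).

Key observation: with t_0 = -12, the product of the first k integers (C = -12) is k!.
Term ratio: r(k) = (1/7) * (k+2/5) / [(k+1)] - poly over poly, x = (1/7) from leading terms; C = -12 at k = 0.


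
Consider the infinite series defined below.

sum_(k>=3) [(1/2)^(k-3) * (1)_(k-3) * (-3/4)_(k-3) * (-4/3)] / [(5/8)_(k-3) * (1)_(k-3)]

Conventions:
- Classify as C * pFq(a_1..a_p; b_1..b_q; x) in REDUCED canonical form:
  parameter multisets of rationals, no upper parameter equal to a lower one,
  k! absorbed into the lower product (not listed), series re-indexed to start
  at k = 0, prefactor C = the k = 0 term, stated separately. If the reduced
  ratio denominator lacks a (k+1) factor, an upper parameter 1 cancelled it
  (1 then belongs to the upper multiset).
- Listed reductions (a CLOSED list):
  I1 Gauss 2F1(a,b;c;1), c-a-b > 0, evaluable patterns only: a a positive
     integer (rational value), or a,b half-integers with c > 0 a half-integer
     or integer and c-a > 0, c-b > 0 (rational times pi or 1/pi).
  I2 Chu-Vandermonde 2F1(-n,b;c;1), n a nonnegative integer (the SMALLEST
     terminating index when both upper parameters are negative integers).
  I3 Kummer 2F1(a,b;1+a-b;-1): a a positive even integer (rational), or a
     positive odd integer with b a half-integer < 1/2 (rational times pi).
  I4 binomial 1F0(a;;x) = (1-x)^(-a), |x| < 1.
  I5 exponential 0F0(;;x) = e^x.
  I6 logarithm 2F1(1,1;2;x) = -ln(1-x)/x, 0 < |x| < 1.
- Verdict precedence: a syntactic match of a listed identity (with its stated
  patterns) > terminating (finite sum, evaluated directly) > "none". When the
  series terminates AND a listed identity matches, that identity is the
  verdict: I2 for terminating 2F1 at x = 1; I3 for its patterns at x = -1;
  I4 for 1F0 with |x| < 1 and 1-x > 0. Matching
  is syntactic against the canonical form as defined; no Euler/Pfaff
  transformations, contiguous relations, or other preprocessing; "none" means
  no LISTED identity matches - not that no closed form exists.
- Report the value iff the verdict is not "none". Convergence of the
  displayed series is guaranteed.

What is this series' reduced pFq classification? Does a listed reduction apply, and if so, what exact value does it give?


Classification (C = -4/3): 2F1 with upper {-3/4, 1}, lower {5/8}, argument x = 1/2. Verdict: none. A 2F1 with upper {-3/4, 1} fits none of I1-I6 at x = 1/2; the sum runs forever.

Structural cue: from the first term -4/3: (1)_k (prefactor -4/3) is k! itself.
Consecutive-term ratio: r(k) = (1/2) * (k-3/4) (k+1) / [(k+5/8) (k+1)] - rational; roots negated = parameters, x = (1/2), C = -4/3.


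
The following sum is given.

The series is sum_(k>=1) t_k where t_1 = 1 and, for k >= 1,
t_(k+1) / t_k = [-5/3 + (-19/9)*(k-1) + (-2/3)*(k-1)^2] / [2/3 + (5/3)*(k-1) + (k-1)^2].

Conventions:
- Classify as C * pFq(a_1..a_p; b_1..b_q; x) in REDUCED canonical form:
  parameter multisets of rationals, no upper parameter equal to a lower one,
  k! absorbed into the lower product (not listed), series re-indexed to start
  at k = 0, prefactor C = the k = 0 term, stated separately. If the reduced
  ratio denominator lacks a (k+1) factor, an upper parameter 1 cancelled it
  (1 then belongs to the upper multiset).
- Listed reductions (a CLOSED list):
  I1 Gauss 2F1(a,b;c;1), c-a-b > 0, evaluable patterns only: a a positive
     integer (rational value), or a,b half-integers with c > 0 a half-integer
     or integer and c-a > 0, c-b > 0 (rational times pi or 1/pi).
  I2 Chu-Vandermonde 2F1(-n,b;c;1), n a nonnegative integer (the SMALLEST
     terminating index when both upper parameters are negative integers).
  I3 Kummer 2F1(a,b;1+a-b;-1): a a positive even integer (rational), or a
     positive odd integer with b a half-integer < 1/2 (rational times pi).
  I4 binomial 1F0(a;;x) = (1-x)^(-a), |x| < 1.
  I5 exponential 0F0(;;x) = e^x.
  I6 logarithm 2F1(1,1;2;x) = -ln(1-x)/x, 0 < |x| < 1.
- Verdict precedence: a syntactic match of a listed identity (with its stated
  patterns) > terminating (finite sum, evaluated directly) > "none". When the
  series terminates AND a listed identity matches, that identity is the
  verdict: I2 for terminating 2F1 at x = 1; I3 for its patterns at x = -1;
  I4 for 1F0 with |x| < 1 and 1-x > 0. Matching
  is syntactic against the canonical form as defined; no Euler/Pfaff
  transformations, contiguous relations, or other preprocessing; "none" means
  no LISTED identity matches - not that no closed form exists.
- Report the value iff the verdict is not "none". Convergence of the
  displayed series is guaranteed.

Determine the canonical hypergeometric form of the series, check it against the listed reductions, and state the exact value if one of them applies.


Canonical form: C = 1 times 2F1 with upper {3/2, 5/3}, lower {2/3}, x = -2/3. Verdict: no listed reduction: x = -2/3 and upper {3/2, 5/3} fail every I1-I6 pattern.

First insight: t_0 being 1, the expanded ratio factors over Q; prefactor 1, roots give parameters.
Adjacent-term ratio: r(k) = (-2/3) * (k+3/2) (k+5/3) / [(k+2/3) (k+1)] - rational in k. x = (-2/3); t_0 = 1; negate the roots.


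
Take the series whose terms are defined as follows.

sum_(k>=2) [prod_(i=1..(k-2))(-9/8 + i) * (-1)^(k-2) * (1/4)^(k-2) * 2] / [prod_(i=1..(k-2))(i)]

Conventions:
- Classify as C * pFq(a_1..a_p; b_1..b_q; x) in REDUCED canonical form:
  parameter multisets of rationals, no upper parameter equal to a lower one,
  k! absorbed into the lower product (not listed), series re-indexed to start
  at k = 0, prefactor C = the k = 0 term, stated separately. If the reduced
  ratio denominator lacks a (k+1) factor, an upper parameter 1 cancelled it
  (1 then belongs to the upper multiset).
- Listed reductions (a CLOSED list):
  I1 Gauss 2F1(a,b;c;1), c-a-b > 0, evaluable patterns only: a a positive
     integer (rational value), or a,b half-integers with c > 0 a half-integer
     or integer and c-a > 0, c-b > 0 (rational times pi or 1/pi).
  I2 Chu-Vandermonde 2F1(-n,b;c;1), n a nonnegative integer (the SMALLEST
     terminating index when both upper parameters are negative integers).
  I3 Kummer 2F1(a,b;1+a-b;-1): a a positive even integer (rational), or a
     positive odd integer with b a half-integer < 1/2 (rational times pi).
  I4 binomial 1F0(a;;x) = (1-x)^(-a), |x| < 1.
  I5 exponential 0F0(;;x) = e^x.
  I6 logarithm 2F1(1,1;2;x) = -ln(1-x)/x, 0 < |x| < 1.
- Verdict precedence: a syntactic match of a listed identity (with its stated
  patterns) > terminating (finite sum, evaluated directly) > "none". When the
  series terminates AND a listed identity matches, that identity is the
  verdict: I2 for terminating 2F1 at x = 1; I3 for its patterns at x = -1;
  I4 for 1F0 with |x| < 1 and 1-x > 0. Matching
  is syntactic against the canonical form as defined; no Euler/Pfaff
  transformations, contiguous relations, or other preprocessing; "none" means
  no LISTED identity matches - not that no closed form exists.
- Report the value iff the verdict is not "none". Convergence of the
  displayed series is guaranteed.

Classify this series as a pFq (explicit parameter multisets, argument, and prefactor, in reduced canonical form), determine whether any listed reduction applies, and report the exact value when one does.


Classification (C = 2): 1F0 with upper {-1/8}, lower {-}, argument x = -1/4. Verdict (x = -1/4): the binomial series (I4) applies (the 1F0 binomial series: exponent 1/8, x = -1/4). Sum: 2 * (5/4)^(1/8).

Key observation: x = (-1/4) and the product of the first k integers (prefactor 2) is k!.
Step ratio: r(k) = (-1/4) * (k-1/8) / [(k+1)] - rational; roots negated = parameters, x = (-1/4), C = 2.


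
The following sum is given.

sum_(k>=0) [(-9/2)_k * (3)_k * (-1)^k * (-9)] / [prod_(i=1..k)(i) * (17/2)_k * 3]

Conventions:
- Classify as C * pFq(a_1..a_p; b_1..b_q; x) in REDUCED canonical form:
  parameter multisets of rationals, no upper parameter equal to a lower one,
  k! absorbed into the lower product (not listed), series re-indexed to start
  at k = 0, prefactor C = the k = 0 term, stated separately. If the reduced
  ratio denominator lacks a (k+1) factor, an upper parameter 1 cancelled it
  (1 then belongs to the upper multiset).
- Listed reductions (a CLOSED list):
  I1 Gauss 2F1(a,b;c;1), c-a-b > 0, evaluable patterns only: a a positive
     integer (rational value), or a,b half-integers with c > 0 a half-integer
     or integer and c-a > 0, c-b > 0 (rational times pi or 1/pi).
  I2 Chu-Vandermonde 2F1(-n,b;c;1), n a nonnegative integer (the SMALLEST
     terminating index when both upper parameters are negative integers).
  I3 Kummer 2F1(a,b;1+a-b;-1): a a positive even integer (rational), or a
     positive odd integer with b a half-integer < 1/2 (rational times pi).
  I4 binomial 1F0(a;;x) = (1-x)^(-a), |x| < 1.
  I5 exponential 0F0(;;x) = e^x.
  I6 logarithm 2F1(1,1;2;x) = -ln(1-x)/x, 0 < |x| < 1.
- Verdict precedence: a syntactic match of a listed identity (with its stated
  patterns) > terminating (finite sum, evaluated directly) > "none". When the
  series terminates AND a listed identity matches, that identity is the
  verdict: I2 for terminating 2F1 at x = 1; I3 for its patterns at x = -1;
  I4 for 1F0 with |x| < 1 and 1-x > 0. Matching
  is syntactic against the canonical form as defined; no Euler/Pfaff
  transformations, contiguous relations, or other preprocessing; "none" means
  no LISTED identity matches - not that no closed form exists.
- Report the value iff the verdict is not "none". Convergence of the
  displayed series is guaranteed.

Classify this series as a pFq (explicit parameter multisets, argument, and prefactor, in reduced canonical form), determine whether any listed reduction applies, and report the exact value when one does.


At argument -1: a 2F1 with upper {-9/2, 3}, lower {17/2}, scaled by C = -3. Verdict (x = -1): the Kummer evaluation I3 applies (x = -1; c = 17/2 equals 1+a-b for upper {-9/2, 3}: listed pattern). Sum: (-135135/32768) * pi.

The tell: from the first term -3: the product of the first k integers (C = -3) is k!.
Consecutive-term ratio: r(k) = (-1) * (k-9/2) (k+3) / [(k+17/2) (k+1)] - poly over poly, x = (-1) from leading terms; C = -3 at k = 0.


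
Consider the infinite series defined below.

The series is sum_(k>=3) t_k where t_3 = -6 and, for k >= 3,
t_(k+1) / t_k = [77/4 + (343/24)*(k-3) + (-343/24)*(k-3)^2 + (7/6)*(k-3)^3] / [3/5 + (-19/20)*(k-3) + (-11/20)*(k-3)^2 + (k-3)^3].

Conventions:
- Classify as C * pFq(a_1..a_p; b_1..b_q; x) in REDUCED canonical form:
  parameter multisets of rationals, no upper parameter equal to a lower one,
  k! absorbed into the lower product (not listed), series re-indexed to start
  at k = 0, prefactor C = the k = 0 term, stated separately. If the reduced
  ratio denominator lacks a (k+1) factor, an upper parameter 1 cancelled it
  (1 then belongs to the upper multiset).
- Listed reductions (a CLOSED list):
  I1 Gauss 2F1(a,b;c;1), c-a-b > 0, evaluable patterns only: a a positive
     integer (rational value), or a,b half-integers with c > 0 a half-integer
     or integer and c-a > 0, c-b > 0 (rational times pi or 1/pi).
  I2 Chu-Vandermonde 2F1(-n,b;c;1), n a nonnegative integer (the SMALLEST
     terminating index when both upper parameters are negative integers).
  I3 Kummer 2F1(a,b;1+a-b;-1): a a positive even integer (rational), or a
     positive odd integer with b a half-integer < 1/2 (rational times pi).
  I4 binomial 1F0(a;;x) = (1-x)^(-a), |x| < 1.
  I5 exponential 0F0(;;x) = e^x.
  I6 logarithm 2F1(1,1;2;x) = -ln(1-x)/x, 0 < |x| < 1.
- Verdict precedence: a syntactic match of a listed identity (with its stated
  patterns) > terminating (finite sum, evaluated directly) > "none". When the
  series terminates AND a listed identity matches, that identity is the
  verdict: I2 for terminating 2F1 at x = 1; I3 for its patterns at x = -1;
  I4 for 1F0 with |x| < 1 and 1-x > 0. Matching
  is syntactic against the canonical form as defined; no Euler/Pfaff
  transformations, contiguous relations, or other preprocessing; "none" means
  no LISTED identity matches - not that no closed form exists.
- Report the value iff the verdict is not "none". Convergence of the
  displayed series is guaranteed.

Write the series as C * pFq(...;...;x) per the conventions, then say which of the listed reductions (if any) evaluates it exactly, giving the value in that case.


At argument 7/6: a 3F2 with upper {-11, -2, 3/4}, lower {-4/5, -3/4}, scaled by C = -6. Verdict: terminating - the sum ends at index 2 because -2 is a negative integer; exact evaluation follows. Its exact value is -474007/12.

The tell: from the first term -6: roots of the ratio polynomials (prefactor -6) are the negated parameters.
Consecutive-term ratio: r(k) = (7/6) * (k-11) (k-2) (k+3/4) / [(k-4/5) (k-3/4) (k+1)] - rational in k, leading ratio (7/6); with t_0 = -6, classification follows.


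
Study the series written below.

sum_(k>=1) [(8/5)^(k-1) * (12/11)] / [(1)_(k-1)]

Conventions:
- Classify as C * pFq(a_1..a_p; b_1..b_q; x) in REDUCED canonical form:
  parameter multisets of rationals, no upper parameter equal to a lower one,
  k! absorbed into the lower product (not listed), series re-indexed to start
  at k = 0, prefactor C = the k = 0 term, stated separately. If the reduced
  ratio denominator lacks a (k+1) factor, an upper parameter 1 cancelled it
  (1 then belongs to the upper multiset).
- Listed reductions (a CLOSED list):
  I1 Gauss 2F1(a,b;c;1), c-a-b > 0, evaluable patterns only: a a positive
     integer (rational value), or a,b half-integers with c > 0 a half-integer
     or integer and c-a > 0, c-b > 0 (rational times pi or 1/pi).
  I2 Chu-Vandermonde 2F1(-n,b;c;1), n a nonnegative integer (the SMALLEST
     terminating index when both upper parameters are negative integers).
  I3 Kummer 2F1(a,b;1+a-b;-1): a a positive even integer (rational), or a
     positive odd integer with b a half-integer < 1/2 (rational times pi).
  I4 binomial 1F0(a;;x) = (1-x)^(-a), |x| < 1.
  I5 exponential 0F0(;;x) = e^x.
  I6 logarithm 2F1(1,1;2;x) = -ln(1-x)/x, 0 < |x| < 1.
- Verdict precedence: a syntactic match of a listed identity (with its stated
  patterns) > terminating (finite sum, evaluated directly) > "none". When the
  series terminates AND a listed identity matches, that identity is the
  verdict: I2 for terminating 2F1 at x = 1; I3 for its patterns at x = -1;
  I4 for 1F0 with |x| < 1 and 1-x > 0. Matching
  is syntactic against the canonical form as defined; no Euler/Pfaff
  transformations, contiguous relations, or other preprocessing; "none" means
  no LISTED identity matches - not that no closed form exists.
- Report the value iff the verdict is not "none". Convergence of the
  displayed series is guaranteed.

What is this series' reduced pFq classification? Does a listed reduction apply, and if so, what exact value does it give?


Canonical form: C = 12/11 times 0F0 with upper {-}, lower {-}, x = 8/5. Verdict: this is exponential (I5) (the 0F0 exponential series at x = 8/5). Its exact value is (12/11) * e^(8/5).

Structural cue: t_0 = 12/11 here, and (1)_k (C = 12/11, x = 8/5) is k! itself.
Ratio: r(k) = (8/5) * 1 / [(k+1)] - rational; roots negated = parameters, x = (8/5), C = 12/11.


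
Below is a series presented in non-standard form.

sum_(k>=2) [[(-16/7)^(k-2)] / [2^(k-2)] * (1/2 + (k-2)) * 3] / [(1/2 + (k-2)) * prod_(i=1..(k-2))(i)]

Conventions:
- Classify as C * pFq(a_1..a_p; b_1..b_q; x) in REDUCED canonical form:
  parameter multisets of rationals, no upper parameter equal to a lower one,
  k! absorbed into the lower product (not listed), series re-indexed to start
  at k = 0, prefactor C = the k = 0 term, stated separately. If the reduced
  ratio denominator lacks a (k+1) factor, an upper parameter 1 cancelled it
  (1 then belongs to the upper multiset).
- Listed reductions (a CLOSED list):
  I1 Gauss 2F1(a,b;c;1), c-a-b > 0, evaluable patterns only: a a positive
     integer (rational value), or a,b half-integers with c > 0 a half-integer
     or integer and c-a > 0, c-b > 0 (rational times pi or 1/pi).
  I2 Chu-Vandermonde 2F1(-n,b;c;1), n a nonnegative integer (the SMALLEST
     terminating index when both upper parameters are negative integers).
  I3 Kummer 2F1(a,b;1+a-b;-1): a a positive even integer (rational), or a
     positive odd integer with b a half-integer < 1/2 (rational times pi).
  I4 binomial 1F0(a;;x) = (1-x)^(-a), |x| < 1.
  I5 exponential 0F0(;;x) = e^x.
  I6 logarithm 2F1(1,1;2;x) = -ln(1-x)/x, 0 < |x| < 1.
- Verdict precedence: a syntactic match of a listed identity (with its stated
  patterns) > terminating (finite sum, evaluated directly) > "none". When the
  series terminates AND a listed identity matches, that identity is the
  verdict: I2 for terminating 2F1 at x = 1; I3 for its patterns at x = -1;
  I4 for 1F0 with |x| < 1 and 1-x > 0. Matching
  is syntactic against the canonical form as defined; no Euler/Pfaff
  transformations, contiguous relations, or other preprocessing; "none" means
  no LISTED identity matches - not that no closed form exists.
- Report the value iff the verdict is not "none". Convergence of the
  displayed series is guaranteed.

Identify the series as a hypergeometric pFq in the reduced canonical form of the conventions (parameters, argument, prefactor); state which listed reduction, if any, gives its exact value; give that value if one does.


Classification (C = 3): 0F0 with upper {-}, lower {-}, argument x = -8/7. Verdict: the I5 exponential reduction applies (the 0F0 exponential series at x = -8/7). Value: 3 * e^(-8/7).

The tell: x = (-8/7) and the two k-th powers (prefactor 3) combine into one argument.
Adjacent-term ratio: r(k) = (-8/7) * 1 / [(k+1)] - rational in k, leading ratio (-8/7); with t_0 = 3, classification follows.


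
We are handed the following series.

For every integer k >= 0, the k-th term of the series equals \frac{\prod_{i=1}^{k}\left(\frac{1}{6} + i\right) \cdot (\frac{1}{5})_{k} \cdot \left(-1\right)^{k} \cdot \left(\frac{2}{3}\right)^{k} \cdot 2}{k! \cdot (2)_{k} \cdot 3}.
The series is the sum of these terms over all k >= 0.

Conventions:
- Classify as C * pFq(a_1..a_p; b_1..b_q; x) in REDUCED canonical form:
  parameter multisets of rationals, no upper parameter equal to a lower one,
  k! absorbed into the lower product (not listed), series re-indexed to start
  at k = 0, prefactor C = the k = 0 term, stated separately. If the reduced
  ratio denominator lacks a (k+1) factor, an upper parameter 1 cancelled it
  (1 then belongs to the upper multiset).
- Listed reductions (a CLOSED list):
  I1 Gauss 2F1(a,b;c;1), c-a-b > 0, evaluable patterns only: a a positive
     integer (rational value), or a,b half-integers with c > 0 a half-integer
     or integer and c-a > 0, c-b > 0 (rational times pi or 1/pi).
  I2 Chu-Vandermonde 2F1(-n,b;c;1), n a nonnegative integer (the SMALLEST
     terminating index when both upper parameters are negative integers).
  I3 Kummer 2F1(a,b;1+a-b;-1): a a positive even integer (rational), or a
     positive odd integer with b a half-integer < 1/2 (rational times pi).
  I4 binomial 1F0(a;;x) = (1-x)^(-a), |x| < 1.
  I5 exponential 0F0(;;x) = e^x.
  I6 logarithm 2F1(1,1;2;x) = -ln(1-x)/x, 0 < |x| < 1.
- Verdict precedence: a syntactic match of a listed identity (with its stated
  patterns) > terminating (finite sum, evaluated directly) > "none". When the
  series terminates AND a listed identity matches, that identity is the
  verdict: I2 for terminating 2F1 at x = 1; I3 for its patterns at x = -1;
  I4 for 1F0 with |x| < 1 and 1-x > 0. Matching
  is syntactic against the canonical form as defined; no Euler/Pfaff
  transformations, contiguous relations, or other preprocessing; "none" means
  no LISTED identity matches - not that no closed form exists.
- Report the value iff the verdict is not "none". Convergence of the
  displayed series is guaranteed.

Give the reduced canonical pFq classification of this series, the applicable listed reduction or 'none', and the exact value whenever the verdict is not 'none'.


The series (x = -\frac{2}{3}) is 2F1: upper {\frac{1}{5}, \frac{7}{6}}, lower {2}, prefactor \frac{2}{3}. Verdict: none (x = -\frac{2}{3}): each listed identity misses the multisets {\frac{1}{5}, \frac{7}{6}} ; {2}.

Key step: with t_0 = \frac{2}{3}, the running product (C = 2/3, x = -2/3) telescopes to a rising factorial.
Ratio: r(k) = -\frac{2}{3} * (k+\frac{1}{5}) (k+\frac{7}{6}) / [(k+2) (k+1)] - rational; roots negated = parameters, x = -\frac{2}{3}, C = \frac{2}{3}.


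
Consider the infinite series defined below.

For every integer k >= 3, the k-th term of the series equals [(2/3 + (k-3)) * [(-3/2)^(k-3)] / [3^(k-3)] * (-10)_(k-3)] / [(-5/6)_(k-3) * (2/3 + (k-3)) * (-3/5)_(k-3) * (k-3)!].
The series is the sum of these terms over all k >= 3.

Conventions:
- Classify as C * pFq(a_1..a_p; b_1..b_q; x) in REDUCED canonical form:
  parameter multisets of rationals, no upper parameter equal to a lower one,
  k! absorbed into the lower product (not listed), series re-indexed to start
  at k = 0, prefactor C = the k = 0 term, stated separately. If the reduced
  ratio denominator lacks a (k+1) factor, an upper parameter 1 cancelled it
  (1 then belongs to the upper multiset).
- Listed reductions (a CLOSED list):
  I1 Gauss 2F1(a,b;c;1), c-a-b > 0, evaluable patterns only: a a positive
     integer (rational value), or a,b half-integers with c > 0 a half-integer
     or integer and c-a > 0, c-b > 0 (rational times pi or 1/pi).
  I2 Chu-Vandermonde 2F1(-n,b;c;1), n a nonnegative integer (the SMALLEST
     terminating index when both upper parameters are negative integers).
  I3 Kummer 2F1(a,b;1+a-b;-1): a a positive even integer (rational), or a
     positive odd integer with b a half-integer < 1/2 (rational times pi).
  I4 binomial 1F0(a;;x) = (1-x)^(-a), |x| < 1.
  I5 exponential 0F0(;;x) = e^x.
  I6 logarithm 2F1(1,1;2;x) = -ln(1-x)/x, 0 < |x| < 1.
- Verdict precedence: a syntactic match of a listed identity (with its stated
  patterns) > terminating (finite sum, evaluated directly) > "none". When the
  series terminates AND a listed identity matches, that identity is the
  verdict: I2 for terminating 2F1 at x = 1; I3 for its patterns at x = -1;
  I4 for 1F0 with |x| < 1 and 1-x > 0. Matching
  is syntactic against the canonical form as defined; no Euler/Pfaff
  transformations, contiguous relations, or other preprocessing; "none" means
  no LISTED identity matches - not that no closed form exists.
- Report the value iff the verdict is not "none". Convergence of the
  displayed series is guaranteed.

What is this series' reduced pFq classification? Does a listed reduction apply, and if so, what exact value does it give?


With C = 1: the canonical form is 1F2(-10; -5/6, -3/5; -1/2). Verdict: terminating - upper parameter -10 makes this a finite sum (last index 10), evaluated exactly. Exact value: 976305480613550865119/1450648903430831104.

First insight: t_0 being 1, the two k-th powers (C = 1) combine into one argument.
Ratio: r(k) = (-1/2) * (k-10) / [(k-5/6) (k-3/5) (k+1)] - rational in k, leading ratio (-1/2); with t_0 = 1, classification follows.


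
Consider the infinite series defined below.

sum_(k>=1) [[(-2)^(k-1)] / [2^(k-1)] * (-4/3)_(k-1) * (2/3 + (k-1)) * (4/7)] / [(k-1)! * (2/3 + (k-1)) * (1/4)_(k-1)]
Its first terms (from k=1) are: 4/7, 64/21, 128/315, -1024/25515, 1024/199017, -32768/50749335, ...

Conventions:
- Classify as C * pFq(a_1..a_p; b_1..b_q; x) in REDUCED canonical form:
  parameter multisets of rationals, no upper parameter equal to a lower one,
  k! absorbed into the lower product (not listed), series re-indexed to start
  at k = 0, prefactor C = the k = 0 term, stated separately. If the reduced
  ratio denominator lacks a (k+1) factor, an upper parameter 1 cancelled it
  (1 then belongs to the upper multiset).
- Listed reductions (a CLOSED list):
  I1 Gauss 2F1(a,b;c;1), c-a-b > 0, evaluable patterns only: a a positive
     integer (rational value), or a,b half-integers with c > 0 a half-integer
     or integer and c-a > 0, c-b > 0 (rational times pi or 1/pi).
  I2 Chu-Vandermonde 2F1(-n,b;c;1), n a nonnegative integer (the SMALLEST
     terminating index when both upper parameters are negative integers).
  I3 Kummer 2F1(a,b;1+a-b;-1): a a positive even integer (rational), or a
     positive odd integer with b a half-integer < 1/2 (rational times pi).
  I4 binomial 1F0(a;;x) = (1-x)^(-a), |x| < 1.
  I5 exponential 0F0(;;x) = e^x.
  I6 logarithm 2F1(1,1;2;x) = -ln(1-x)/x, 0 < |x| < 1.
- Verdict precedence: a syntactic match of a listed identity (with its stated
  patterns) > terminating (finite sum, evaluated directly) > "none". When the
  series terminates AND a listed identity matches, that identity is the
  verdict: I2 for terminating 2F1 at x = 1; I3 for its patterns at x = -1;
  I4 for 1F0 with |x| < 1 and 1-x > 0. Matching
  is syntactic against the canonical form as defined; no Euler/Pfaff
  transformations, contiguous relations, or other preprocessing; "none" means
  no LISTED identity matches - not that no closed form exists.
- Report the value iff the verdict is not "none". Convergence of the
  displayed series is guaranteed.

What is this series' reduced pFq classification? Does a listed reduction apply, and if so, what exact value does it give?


x = -1 here; the reduced form reads 1F1, upper {-4/3}, lower {1/4}, C = 4/7. Verdict: none - at argument -1 the multisets {-4/3} ; {1/4} match no listed identity.

Key step: x = (-1) and striking the common factor k + 2/3 reduces the term (prefactor 4/7).
Term ratio: r(k) = (-1) * (k-4/3) / [(k+1/4) (k+1)] - poly over poly, x = (-1) from leading terms; C = 4/7 at k = 0.


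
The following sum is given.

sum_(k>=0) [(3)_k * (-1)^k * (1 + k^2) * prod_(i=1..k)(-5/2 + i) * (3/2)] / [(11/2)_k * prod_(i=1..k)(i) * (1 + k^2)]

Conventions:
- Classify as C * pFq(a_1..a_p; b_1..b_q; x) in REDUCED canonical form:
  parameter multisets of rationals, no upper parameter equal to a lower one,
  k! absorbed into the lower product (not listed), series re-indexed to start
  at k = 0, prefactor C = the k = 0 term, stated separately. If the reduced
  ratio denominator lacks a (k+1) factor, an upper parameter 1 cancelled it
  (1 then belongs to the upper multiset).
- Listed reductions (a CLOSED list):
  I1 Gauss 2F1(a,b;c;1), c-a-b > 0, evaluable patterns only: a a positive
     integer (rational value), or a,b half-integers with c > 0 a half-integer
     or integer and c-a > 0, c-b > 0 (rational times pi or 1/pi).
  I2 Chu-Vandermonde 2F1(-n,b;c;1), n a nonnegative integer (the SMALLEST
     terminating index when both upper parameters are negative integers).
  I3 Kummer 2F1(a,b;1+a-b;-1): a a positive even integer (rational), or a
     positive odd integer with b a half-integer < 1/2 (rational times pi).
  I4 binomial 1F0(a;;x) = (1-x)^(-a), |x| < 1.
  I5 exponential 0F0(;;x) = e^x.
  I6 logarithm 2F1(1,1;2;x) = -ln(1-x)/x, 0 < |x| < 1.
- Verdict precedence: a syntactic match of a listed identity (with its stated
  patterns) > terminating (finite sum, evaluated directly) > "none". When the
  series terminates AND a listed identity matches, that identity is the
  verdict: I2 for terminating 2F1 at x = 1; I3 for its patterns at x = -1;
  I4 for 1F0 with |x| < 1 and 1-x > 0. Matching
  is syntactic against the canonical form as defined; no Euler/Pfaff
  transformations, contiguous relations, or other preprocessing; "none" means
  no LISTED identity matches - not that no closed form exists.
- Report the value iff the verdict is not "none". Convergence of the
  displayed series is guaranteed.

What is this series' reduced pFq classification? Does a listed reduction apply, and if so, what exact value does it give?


Classification (C = 3/2): 2F1 with upper {-3/2, 3}, lower {11/2}, argument x = -1. Verdict at x = -1: Kummer's theorem (I3) matches (x = -1; c = 11/2 equals 1+a-b for upper {-3/2, 3}: listed pattern). Value: (945/1024) * pi.

The tell: t_0 = 3/2 here, and the product of the first k integers (prefactor 3/2) is k!.
Step ratio: r(k) = (-1) * (k-3/2) (k+3) / [(k+11/2) (k+1)] - rational in k, leading ratio (-1); with t_0 = 3/2, classification follows.


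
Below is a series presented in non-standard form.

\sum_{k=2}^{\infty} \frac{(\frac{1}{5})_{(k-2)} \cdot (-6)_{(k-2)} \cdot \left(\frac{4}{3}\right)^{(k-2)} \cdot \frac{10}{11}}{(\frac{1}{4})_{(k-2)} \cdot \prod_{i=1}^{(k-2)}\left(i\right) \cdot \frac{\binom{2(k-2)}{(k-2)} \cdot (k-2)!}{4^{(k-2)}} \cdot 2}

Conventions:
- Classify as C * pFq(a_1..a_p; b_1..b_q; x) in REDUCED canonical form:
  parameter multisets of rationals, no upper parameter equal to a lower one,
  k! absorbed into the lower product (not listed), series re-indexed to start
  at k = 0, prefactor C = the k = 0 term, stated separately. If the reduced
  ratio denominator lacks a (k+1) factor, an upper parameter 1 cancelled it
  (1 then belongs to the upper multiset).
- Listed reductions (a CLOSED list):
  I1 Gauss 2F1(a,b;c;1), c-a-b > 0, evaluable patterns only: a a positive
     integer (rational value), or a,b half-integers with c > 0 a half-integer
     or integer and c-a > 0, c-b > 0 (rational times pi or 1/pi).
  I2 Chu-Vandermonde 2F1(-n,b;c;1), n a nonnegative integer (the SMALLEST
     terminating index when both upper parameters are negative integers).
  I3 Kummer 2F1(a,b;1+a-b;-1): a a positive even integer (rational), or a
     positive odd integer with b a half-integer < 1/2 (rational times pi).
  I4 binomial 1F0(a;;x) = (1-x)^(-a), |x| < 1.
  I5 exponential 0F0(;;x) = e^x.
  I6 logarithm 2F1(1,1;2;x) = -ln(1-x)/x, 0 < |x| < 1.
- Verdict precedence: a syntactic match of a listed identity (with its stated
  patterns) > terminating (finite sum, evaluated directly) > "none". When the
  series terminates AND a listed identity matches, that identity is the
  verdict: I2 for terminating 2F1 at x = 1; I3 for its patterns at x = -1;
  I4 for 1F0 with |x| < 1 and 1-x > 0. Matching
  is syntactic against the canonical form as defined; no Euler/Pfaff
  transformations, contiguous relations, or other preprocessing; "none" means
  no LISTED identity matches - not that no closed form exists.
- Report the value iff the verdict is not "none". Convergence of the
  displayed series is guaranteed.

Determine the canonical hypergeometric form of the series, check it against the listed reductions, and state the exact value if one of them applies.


This is \frac{5}{11} * 2F2(-6, \frac{1}{5}; \frac{1}{4}, \frac{1}{2}; \frac{4}{3}) in reduced canonical form. Verdict: terminating - upper -6 stops the sum at k = 6; the 7 terms are added exactly. Value: \frac{2646476992499}{4617816328125}.

The tell: with t_0 = \frac{5}{11}, the constant factors (prefactor 5/11) combine into one prefactor.
Step ratio: r(k) = \frac{4}{3} * (k-6) (k+\frac{1}{5}) / [(k+\frac{1}{4}) (k+\frac{1}{2}) (k+1)] - rational; roots negated = parameters, x = \frac{4}{3}, C = \frac{5}{11}.


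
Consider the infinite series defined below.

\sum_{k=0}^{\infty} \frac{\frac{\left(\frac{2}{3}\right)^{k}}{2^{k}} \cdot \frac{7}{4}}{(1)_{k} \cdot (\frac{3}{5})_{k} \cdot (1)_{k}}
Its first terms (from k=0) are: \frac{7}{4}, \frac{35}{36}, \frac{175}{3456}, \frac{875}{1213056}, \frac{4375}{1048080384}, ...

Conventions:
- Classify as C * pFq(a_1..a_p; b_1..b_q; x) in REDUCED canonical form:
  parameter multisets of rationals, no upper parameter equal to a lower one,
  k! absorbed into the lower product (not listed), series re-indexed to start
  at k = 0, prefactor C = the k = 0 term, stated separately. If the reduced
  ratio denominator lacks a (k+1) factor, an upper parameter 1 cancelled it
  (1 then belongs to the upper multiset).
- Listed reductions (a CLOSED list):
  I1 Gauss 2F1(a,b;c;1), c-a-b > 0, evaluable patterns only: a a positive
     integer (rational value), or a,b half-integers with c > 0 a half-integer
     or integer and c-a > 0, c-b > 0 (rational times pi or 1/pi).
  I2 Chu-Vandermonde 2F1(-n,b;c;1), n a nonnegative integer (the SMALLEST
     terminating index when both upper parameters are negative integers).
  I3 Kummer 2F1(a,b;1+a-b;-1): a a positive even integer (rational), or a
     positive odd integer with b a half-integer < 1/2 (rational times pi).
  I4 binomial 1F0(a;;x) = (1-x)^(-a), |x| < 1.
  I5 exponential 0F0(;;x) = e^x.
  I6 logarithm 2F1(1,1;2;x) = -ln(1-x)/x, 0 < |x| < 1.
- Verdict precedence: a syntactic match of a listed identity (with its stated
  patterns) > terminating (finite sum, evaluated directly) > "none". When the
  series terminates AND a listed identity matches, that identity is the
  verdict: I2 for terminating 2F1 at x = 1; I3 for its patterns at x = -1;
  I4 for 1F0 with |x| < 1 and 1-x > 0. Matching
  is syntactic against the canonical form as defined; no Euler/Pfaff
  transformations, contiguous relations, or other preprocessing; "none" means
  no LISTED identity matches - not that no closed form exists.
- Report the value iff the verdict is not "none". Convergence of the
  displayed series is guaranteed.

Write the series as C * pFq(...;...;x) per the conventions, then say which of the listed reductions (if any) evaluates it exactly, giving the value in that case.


Key step: t_0 = \frac{7}{4} here, and (1)_k (C = 7/4) is k! itself.
Term ratio: r(k) = \frac{1}{3} * 1 / [(k+\frac{3}{5}) (k+1) (k+1)] - rational in k. x = \frac{1}{3}; t_0 = \frac{7}{4}; negate the roots.

This is \frac{7}{4} * 0F2(-; \frac{3}{5}, 1; \frac{1}{3}) in reduced canonical form. Verdict: none. No listed pattern accepts 0F2(-; \frac{3}{5}, 1; \frac{1}{3}).
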